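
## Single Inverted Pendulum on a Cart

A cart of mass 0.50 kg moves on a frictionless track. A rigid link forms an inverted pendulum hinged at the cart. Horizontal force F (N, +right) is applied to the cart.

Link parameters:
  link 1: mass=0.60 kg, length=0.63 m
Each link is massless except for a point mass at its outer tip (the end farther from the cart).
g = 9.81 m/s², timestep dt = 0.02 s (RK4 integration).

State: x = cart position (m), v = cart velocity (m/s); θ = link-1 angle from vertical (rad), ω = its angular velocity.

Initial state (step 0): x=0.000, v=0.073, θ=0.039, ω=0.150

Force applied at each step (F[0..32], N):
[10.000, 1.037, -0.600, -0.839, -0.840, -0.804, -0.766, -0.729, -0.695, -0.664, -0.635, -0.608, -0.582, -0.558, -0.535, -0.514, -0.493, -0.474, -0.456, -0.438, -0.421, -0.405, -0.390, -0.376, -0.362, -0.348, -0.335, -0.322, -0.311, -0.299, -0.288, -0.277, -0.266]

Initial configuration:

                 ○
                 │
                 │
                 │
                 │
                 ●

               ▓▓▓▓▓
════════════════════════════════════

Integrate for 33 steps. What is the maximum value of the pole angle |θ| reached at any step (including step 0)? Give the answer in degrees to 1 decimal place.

apply F[0]=+10.000 → step 1: x=0.005, v=0.463, θ=0.036, ω=-0.457
apply F[1]=+1.037 → step 2: x=0.015, v=0.497, θ=0.026, ω=-0.502
apply F[2]=-0.600 → step 3: x=0.025, v=0.469, θ=0.017, ω=-0.449
apply F[3]=-0.839 → step 4: x=0.034, v=0.432, θ=0.009, ω=-0.387
apply F[4]=-0.840 → step 5: x=0.042, v=0.397, θ=0.001, ω=-0.330
apply F[5]=-0.804 → step 6: x=0.050, v=0.366, θ=-0.005, ω=-0.281
apply F[6]=-0.766 → step 7: x=0.057, v=0.337, θ=-0.010, ω=-0.237
apply F[7]=-0.729 → step 8: x=0.063, v=0.310, θ=-0.014, ω=-0.199
apply F[8]=-0.695 → step 9: x=0.069, v=0.286, θ=-0.018, ω=-0.166
apply F[9]=-0.664 → step 10: x=0.075, v=0.264, θ=-0.021, ω=-0.137
apply F[10]=-0.635 → step 11: x=0.080, v=0.244, θ=-0.023, ω=-0.112
apply F[11]=-0.608 → step 12: x=0.084, v=0.226, θ=-0.025, ω=-0.090
apply F[12]=-0.582 → step 13: x=0.089, v=0.209, θ=-0.027, ω=-0.072
apply F[13]=-0.558 → step 14: x=0.093, v=0.193, θ=-0.028, ω=-0.055
apply F[14]=-0.535 → step 15: x=0.096, v=0.178, θ=-0.029, ω=-0.041
apply F[15]=-0.514 → step 16: x=0.100, v=0.165, θ=-0.030, ω=-0.029
apply F[16]=-0.493 → step 17: x=0.103, v=0.152, θ=-0.030, ω=-0.018
apply F[17]=-0.474 → step 18: x=0.106, v=0.140, θ=-0.031, ω=-0.009
apply F[18]=-0.456 → step 19: x=0.109, v=0.129, θ=-0.031, ω=-0.001
apply F[19]=-0.438 → step 20: x=0.111, v=0.119, θ=-0.031, ω=0.005
apply F[20]=-0.421 → step 21: x=0.113, v=0.110, θ=-0.031, ω=0.011
apply F[21]=-0.405 → step 22: x=0.115, v=0.101, θ=-0.030, ω=0.016
apply F[22]=-0.390 → step 23: x=0.117, v=0.092, θ=-0.030, ω=0.020
apply F[23]=-0.376 → step 24: x=0.119, v=0.084, θ=-0.030, ω=0.023
apply F[24]=-0.362 → step 25: x=0.121, v=0.077, θ=-0.029, ω=0.026
apply F[25]=-0.348 → step 26: x=0.122, v=0.069, θ=-0.029, ω=0.028
apply F[26]=-0.335 → step 27: x=0.124, v=0.063, θ=-0.028, ω=0.030
apply F[27]=-0.322 → step 28: x=0.125, v=0.056, θ=-0.027, ω=0.032
apply F[28]=-0.311 → step 29: x=0.126, v=0.050, θ=-0.027, ω=0.033
apply F[29]=-0.299 → step 30: x=0.127, v=0.044, θ=-0.026, ω=0.034
apply F[30]=-0.288 → step 31: x=0.128, v=0.039, θ=-0.025, ω=0.034
apply F[31]=-0.277 → step 32: x=0.128, v=0.034, θ=-0.025, ω=0.035
apply F[32]=-0.266 → step 33: x=0.129, v=0.029, θ=-0.024, ω=0.035
Max |angle| over trajectory = 0.039 rad = 2.2°.

Answer: 2.2°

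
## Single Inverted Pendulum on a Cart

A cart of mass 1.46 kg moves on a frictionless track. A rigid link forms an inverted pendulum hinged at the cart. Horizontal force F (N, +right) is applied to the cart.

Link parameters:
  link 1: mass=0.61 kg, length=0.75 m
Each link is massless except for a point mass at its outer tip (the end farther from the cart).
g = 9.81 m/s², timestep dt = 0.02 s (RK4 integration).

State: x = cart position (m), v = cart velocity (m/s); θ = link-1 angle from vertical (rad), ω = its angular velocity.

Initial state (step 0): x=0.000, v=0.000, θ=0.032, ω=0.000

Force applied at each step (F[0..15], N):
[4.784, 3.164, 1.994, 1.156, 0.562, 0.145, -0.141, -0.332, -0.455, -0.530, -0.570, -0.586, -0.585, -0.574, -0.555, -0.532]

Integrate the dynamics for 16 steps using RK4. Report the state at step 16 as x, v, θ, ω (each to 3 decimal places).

apply F[0]=+4.784 → step 1: x=0.001, v=0.063, θ=0.031, ω=-0.076
apply F[1]=+3.164 → step 2: x=0.002, v=0.104, θ=0.029, ω=-0.122
apply F[2]=+1.994 → step 3: x=0.005, v=0.129, θ=0.027, ω=-0.148
apply F[3]=+1.156 → step 4: x=0.007, v=0.143, θ=0.023, ω=-0.160
apply F[4]=+0.562 → step 5: x=0.010, v=0.148, θ=0.020, ω=-0.162
apply F[5]=+0.145 → step 6: x=0.013, v=0.149, θ=0.017, ω=-0.158
apply F[6]=-0.141 → step 7: x=0.016, v=0.146, θ=0.014, ω=-0.149
apply F[7]=-0.332 → step 8: x=0.019, v=0.140, θ=0.011, ω=-0.139
apply F[8]=-0.455 → step 9: x=0.022, v=0.133, θ=0.008, ω=-0.127
apply F[9]=-0.530 → step 10: x=0.024, v=0.125, θ=0.006, ω=-0.114
apply F[10]=-0.570 → step 11: x=0.027, v=0.117, θ=0.004, ω=-0.102
apply F[11]=-0.586 → step 12: x=0.029, v=0.109, θ=0.002, ω=-0.090
apply F[12]=-0.585 → step 13: x=0.031, v=0.101, θ=0.000, ω=-0.079
apply F[13]=-0.574 → step 14: x=0.033, v=0.093, θ=-0.001, ω=-0.069
apply F[14]=-0.555 → step 15: x=0.035, v=0.085, θ=-0.002, ω=-0.060
apply F[15]=-0.532 → step 16: x=0.036, v=0.078, θ=-0.004, ω=-0.051

Answer: x=0.036, v=0.078, θ=-0.004, ω=-0.051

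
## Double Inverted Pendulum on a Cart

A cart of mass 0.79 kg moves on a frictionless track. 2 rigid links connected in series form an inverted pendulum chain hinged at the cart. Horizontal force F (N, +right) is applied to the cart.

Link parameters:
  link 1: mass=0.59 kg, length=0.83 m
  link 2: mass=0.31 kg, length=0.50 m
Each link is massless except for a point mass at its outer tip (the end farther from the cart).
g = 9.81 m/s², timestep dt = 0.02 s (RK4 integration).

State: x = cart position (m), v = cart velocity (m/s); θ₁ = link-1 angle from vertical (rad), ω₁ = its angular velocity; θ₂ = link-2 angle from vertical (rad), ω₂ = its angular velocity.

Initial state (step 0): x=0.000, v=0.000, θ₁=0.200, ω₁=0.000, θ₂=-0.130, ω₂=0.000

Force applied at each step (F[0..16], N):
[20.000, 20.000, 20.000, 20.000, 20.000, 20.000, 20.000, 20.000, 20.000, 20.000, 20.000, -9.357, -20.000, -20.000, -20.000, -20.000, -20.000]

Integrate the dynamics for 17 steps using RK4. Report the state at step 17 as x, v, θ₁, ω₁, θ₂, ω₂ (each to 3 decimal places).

apply F[0]=+20.000 → step 1: x=0.004, v=0.447, θ₁=0.196, ω₁=-0.430, θ₂=-0.133, ω₂=-0.261
apply F[1]=+20.000 → step 2: x=0.018, v=0.898, θ₁=0.183, ω₁=-0.870, θ₂=-0.140, ω₂=-0.512
apply F[2]=+20.000 → step 3: x=0.040, v=1.358, θ₁=0.161, ω₁=-1.331, θ₂=-0.153, ω₂=-0.740
apply F[3]=+20.000 → step 4: x=0.072, v=1.829, θ₁=0.129, ω₁=-1.821, θ₂=-0.170, ω₂=-0.932
apply F[4]=+20.000 → step 5: x=0.114, v=2.315, θ₁=0.088, ω₁=-2.350, θ₂=-0.190, ω₂=-1.076
apply F[5]=+20.000 → step 6: x=0.165, v=2.814, θ₁=0.035, ω₁=-2.919, θ₂=-0.212, ω₂=-1.159
apply F[6]=+20.000 → step 7: x=0.226, v=3.319, θ₁=-0.029, ω₁=-3.526, θ₂=-0.236, ω₂=-1.174
apply F[7]=+20.000 → step 8: x=0.298, v=3.818, θ₁=-0.106, ω₁=-4.151, θ₂=-0.259, ω₂=-1.128
apply F[8]=+20.000 → step 9: x=0.379, v=4.288, θ₁=-0.195, ω₁=-4.762, θ₂=-0.281, ω₂=-1.054
apply F[9]=+20.000 → step 10: x=0.469, v=4.701, θ₁=-0.296, ω₁=-5.311, θ₂=-0.301, ω₂=-1.009
apply F[10]=+20.000 → step 11: x=0.566, v=5.033, θ₁=-0.407, ω₁=-5.757, θ₂=-0.322, ω₂=-1.065
apply F[11]=-9.357 → step 12: x=0.664, v=4.695, θ₁=-0.519, ω₁=-5.482, θ₂=-0.344, ω₂=-1.143
apply F[12]=-20.000 → step 13: x=0.752, v=4.177, θ₁=-0.625, ω₁=-5.081, θ₂=-0.367, ω₂=-1.154
apply F[13]=-20.000 → step 14: x=0.831, v=3.700, θ₁=-0.723, ω₁=-4.786, θ₂=-0.390, ω₂=-1.117
apply F[14]=-20.000 → step 15: x=0.900, v=3.256, θ₁=-0.817, ω₁=-4.582, θ₂=-0.411, ω₂=-1.031
apply F[15]=-20.000 → step 16: x=0.961, v=2.834, θ₁=-0.907, ω₁=-4.452, θ₂=-0.431, ω₂=-0.903
apply F[16]=-20.000 → step 17: x=1.014, v=2.426, θ₁=-0.995, ω₁=-4.387, θ₂=-0.447, ω₂=-0.744

Answer: x=1.014, v=2.426, θ₁=-0.995, ω₁=-4.387, θ₂=-0.447, ω₂=-0.744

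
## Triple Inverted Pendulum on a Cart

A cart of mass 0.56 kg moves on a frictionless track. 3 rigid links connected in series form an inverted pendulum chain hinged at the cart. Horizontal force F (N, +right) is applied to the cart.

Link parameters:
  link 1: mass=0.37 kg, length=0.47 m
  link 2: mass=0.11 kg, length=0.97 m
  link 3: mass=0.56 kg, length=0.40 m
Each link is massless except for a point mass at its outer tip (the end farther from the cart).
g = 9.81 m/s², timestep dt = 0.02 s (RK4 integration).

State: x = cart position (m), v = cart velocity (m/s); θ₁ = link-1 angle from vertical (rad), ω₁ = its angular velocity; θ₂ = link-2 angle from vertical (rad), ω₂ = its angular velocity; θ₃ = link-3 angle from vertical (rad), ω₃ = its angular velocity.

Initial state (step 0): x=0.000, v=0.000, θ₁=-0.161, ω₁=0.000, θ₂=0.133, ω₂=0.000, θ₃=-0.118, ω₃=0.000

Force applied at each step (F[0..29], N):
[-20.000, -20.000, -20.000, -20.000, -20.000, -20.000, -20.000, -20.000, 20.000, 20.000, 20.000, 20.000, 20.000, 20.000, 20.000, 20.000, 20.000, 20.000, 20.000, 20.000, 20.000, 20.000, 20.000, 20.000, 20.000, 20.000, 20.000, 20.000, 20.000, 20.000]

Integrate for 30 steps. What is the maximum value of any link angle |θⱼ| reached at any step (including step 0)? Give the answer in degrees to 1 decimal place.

apply F[0]=-20.000 → step 1: x=-0.006, v=-0.650, θ₁=-0.150, ω₁=1.092, θ₂=0.137, ω₂=0.424, θ₃=-0.125, ω₃=-0.722
apply F[1]=-20.000 → step 2: x=-0.026, v=-1.318, θ₁=-0.117, ω₁=2.280, θ₂=0.150, ω₂=0.781, θ₃=-0.146, ω₃=-1.359
apply F[2]=-20.000 → step 3: x=-0.059, v=-2.012, θ₁=-0.058, ω₁=3.632, θ₂=0.168, ω₂=0.991, θ₃=-0.178, ω₃=-1.763
apply F[3]=-20.000 → step 4: x=-0.107, v=-2.724, θ₁=0.030, ω₁=5.144, θ₂=0.188, ω₂=0.973, θ₃=-0.214, ω₃=-1.715
apply F[4]=-20.000 → step 5: x=-0.168, v=-3.412, θ₁=0.148, ω₁=6.683, θ₂=0.205, ω₂=0.695, θ₃=-0.242, ω₃=-0.980
apply F[5]=-20.000 → step 6: x=-0.243, v=-4.000, θ₁=0.295, ω₁=7.982, θ₂=0.214, ω₂=0.236, θ₃=-0.248, ω₃=0.543
apply F[6]=-20.000 → step 7: x=-0.327, v=-4.418, θ₁=0.464, ω₁=8.759, θ₂=0.214, ω₂=-0.223, θ₃=-0.216, ω₃=2.660
apply F[7]=-20.000 → step 8: x=-0.418, v=-4.662, θ₁=0.642, ω₁=8.919, θ₂=0.206, ω₂=-0.506, θ₃=-0.140, ω₃=4.905
apply F[8]=+20.000 → step 9: x=-0.503, v=-3.889, θ₁=0.808, ω₁=7.795, θ₂=0.195, ω₂=-0.625, θ₃=-0.038, ω₃=5.310
apply F[9]=+20.000 → step 10: x=-0.574, v=-3.207, θ₁=0.956, ω₁=7.069, θ₂=0.181, ω₂=-0.748, θ₃=0.070, ω₃=5.449
apply F[10]=+20.000 → step 11: x=-0.632, v=-2.579, θ₁=1.093, ω₁=6.616, θ₂=0.165, ω₂=-0.887, θ₃=0.180, ω₃=5.479
apply F[11]=+20.000 → step 12: x=-0.678, v=-1.982, θ₁=1.222, ω₁=6.359, θ₂=0.146, ω₂=-1.023, θ₃=0.289, ω₃=5.431
apply F[12]=+20.000 → step 13: x=-0.711, v=-1.400, θ₁=1.348, ω₁=6.265, θ₂=0.124, ω₂=-1.135, θ₃=0.396, ω₃=5.301
apply F[13]=+20.000 → step 14: x=-0.734, v=-0.823, θ₁=1.474, ω₁=6.326, θ₂=0.101, ω₂=-1.213, θ₃=0.500, ω₃=5.091
apply F[14]=+20.000 → step 15: x=-0.744, v=-0.237, θ₁=1.602, ω₁=6.548, θ₂=0.076, ω₂=-1.253, θ₃=0.600, ω₃=4.820
apply F[15]=+20.000 → step 16: x=-0.743, v=0.371, θ₁=1.737, ω₁=6.952, θ₂=0.051, ω₂=-1.250, θ₃=0.693, ω₃=4.517
apply F[16]=+20.000 → step 17: x=-0.729, v=1.020, θ₁=1.882, ω₁=7.571, θ₂=0.026, ω₂=-1.191, θ₃=0.780, ω₃=4.227
apply F[17]=+20.000 → step 18: x=-0.702, v=1.736, θ₁=2.041, ω₁=8.469, θ₂=0.004, ω₂=-1.057, θ₃=0.863, ω₃=4.026
apply F[18]=+20.000 → step 19: x=-0.659, v=2.556, θ₁=2.223, ω₁=9.760, θ₂=-0.015, ω₂=-0.814, θ₃=0.943, ω₃=4.069
apply F[19]=+20.000 → step 20: x=-0.598, v=3.533, θ₁=2.436, ω₁=11.624, θ₂=-0.028, ω₂=-0.420, θ₃=1.029, ω₃=4.712
apply F[20]=+20.000 → step 21: x=-0.516, v=4.711, θ₁=2.693, ω₁=14.236, θ₂=-0.031, ω₂=0.155, θ₃=1.141, ω₃=6.763
apply F[21]=+20.000 → step 22: x=-0.410, v=5.924, θ₁=3.008, ω₁=17.134, θ₂=-0.021, ω₂=0.884, θ₃=1.319, ω₃=11.602
apply F[22]=+20.000 → step 23: x=-0.284, v=6.508, θ₁=3.366, ω₁=18.243, θ₂=0.007, ω₂=2.014, θ₃=1.624, ω₃=19.189
apply F[23]=+20.000 → step 24: x=-0.155, v=6.212, θ₁=3.719, ω₁=16.693, θ₂=0.072, ω₂=4.919, θ₃=2.091, ω₃=27.784
apply F[24]=+20.000 → step 25: x=-0.038, v=5.387, θ₁=4.018, ω₁=12.505, θ₂=0.230, ω₂=11.728, θ₃=2.764, ω₃=41.028
apply F[25]=+20.000 → step 26: x=0.048, v=2.434, θ₁=4.147, ω₁=-2.499, θ₂=0.556, ω₂=16.930, θ₃=3.795, ω₃=56.128
apply F[26]=+20.000 → step 27: x=0.063, v=-0.227, θ₁=3.982, ω₁=-11.103, θ₂=0.746, ω₂=2.329, θ₃=4.681, ω₃=31.953
apply F[27]=+20.000 → step 28: x=0.053, v=-0.625, θ₁=3.747, ω₁=-12.015, θ₂=0.725, ω₂=-3.442, θ₃=5.206, ω₃=22.463
apply F[28]=+20.000 → step 29: x=0.041, v=-0.495, θ₁=3.507, ω₁=-11.845, θ₂=0.628, ω₂=-6.066, θ₃=5.622, ω₃=19.887
apply F[29]=+20.000 → step 30: x=0.036, v=0.019, θ₁=3.277, ω₁=-11.209, θ₂=0.482, ω₂=-8.826, θ₃=6.035, ω₃=22.853
Max |angle| over trajectory = 6.035 rad = 345.8°.

Answer: 345.8°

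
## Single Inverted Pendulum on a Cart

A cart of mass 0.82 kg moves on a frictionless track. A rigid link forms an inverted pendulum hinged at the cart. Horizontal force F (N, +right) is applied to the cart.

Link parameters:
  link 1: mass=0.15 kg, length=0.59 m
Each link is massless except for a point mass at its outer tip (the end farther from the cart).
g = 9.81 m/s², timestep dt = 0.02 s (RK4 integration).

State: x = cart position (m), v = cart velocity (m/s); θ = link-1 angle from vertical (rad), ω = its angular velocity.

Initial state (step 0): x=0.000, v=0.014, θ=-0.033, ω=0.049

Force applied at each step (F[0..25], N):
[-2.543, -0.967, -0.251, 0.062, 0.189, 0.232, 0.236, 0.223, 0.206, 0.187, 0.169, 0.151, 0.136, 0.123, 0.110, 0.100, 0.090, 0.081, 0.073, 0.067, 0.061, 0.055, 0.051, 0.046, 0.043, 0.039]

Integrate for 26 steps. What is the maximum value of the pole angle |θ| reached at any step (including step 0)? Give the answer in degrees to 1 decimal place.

Answer: 1.9°

Derivation:
apply F[0]=-2.543 → step 1: x=-0.000, v=-0.047, θ=-0.031, ω=0.141
apply F[1]=-0.967 → step 2: x=-0.001, v=-0.069, θ=-0.028, ω=0.170
apply F[2]=-0.251 → step 3: x=-0.003, v=-0.075, θ=-0.025, ω=0.170
apply F[3]=+0.062 → step 4: x=-0.004, v=-0.072, θ=-0.021, ω=0.158
apply F[4]=+0.189 → step 5: x=-0.006, v=-0.067, θ=-0.018, ω=0.143
apply F[5]=+0.232 → step 6: x=-0.007, v=-0.061, θ=-0.016, ω=0.126
apply F[6]=+0.236 → step 7: x=-0.008, v=-0.054, θ=-0.013, ω=0.111
apply F[7]=+0.223 → step 8: x=-0.009, v=-0.048, θ=-0.011, ω=0.097
apply F[8]=+0.206 → step 9: x=-0.010, v=-0.043, θ=-0.009, ω=0.084
apply F[9]=+0.187 → step 10: x=-0.011, v=-0.038, θ=-0.008, ω=0.073
apply F[10]=+0.169 → step 11: x=-0.012, v=-0.034, θ=-0.006, ω=0.063
apply F[11]=+0.151 → step 12: x=-0.012, v=-0.030, θ=-0.005, ω=0.055
apply F[12]=+0.136 → step 13: x=-0.013, v=-0.026, θ=-0.004, ω=0.047
apply F[13]=+0.123 → step 14: x=-0.013, v=-0.023, θ=-0.003, ω=0.041
apply F[14]=+0.110 → step 15: x=-0.014, v=-0.021, θ=-0.003, ω=0.035
apply F[15]=+0.100 → step 16: x=-0.014, v=-0.018, θ=-0.002, ω=0.030
apply F[16]=+0.090 → step 17: x=-0.015, v=-0.016, θ=-0.001, ω=0.026
apply F[17]=+0.081 → step 18: x=-0.015, v=-0.014, θ=-0.001, ω=0.022
apply F[18]=+0.073 → step 19: x=-0.015, v=-0.012, θ=-0.000, ω=0.019
apply F[19]=+0.067 → step 20: x=-0.015, v=-0.010, θ=-0.000, ω=0.016
apply F[20]=+0.061 → step 21: x=-0.016, v=-0.009, θ=0.000, ω=0.013
apply F[21]=+0.055 → step 22: x=-0.016, v=-0.007, θ=0.000, ω=0.011
apply F[22]=+0.051 → step 23: x=-0.016, v=-0.006, θ=0.001, ω=0.009
apply F[23]=+0.046 → step 24: x=-0.016, v=-0.005, θ=0.001, ω=0.008
apply F[24]=+0.043 → step 25: x=-0.016, v=-0.004, θ=0.001, ω=0.006
apply F[25]=+0.039 → step 26: x=-0.016, v=-0.003, θ=0.001, ω=0.005
Max |angle| over trajectory = 0.033 rad = 1.9°.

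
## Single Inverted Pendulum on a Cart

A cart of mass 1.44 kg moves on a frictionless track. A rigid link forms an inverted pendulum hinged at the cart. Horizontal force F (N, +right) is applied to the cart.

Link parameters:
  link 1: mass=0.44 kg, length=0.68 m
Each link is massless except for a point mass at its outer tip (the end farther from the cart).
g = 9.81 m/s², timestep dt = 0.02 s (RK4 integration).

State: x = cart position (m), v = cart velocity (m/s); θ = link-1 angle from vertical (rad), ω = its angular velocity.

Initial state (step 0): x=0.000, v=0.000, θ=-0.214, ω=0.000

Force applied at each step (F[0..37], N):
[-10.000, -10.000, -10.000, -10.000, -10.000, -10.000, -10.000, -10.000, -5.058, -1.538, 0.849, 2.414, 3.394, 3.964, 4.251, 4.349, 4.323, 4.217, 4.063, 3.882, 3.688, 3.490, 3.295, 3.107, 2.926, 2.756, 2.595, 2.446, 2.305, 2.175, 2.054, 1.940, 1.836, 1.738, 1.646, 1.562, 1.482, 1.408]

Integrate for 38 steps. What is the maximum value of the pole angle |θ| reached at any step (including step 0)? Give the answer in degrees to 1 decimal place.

Answer: 12.3°

Derivation:
apply F[0]=-10.000 → step 1: x=-0.001, v=-0.125, θ=-0.213, ω=0.118
apply F[1]=-10.000 → step 2: x=-0.005, v=-0.250, θ=-0.209, ω=0.237
apply F[2]=-10.000 → step 3: x=-0.011, v=-0.375, θ=-0.203, ω=0.359
apply F[3]=-10.000 → step 4: x=-0.020, v=-0.501, θ=-0.195, ω=0.483
apply F[4]=-10.000 → step 5: x=-0.031, v=-0.628, θ=-0.184, ω=0.611
apply F[5]=-10.000 → step 6: x=-0.045, v=-0.755, θ=-0.170, ω=0.745
apply F[6]=-10.000 → step 7: x=-0.061, v=-0.884, θ=-0.154, ω=0.885
apply F[7]=-10.000 → step 8: x=-0.080, v=-1.014, θ=-0.135, ω=1.033
apply F[8]=-5.058 → step 9: x=-0.101, v=-1.077, θ=-0.114, ω=1.089
apply F[9]=-1.538 → step 10: x=-0.123, v=-1.093, θ=-0.092, ω=1.083
apply F[10]=+0.849 → step 11: x=-0.145, v=-1.077, θ=-0.071, ω=1.035
apply F[11]=+2.414 → step 12: x=-0.166, v=-1.040, θ=-0.051, ω=0.964
apply F[12]=+3.394 → step 13: x=-0.186, v=-0.990, θ=-0.032, ω=0.879
apply F[13]=+3.964 → step 14: x=-0.205, v=-0.934, θ=-0.016, ω=0.789
apply F[14]=+4.251 → step 15: x=-0.224, v=-0.874, θ=-0.001, ω=0.699
apply F[15]=+4.349 → step 16: x=-0.240, v=-0.814, θ=0.012, ω=0.613
apply F[16]=+4.323 → step 17: x=-0.256, v=-0.755, θ=0.024, ω=0.531
apply F[17]=+4.217 → step 18: x=-0.271, v=-0.698, θ=0.033, ω=0.456
apply F[18]=+4.063 → step 19: x=-0.284, v=-0.644, θ=0.042, ω=0.387
apply F[19]=+3.882 → step 20: x=-0.296, v=-0.593, θ=0.049, ω=0.325
apply F[20]=+3.688 → step 21: x=-0.308, v=-0.545, θ=0.055, ω=0.269
apply F[21]=+3.490 → step 22: x=-0.318, v=-0.500, θ=0.060, ω=0.220
apply F[22]=+3.295 → step 23: x=-0.328, v=-0.458, θ=0.064, ω=0.176
apply F[23]=+3.107 → step 24: x=-0.337, v=-0.419, θ=0.067, ω=0.137
apply F[24]=+2.926 → step 25: x=-0.345, v=-0.382, θ=0.069, ω=0.104
apply F[25]=+2.756 → step 26: x=-0.352, v=-0.348, θ=0.071, ω=0.074
apply F[26]=+2.595 → step 27: x=-0.359, v=-0.316, θ=0.072, ω=0.048
apply F[27]=+2.446 → step 28: x=-0.365, v=-0.287, θ=0.073, ω=0.026
apply F[28]=+2.305 → step 29: x=-0.370, v=-0.259, θ=0.073, ω=0.006
apply F[29]=+2.175 → step 30: x=-0.375, v=-0.234, θ=0.073, ω=-0.010
apply F[30]=+2.054 → step 31: x=-0.379, v=-0.209, θ=0.073, ω=-0.025
apply F[31]=+1.940 → step 32: x=-0.383, v=-0.187, θ=0.072, ω=-0.037
apply F[32]=+1.836 → step 33: x=-0.387, v=-0.166, θ=0.072, ω=-0.047
apply F[33]=+1.738 → step 34: x=-0.390, v=-0.146, θ=0.071, ω=-0.056
apply F[34]=+1.646 → step 35: x=-0.393, v=-0.127, θ=0.069, ω=-0.063
apply F[35]=+1.562 → step 36: x=-0.395, v=-0.110, θ=0.068, ω=-0.069
apply F[36]=+1.482 → step 37: x=-0.397, v=-0.093, θ=0.067, ω=-0.074
apply F[37]=+1.408 → step 38: x=-0.399, v=-0.077, θ=0.065, ω=-0.078
Max |angle| over trajectory = 0.214 rad = 12.3°.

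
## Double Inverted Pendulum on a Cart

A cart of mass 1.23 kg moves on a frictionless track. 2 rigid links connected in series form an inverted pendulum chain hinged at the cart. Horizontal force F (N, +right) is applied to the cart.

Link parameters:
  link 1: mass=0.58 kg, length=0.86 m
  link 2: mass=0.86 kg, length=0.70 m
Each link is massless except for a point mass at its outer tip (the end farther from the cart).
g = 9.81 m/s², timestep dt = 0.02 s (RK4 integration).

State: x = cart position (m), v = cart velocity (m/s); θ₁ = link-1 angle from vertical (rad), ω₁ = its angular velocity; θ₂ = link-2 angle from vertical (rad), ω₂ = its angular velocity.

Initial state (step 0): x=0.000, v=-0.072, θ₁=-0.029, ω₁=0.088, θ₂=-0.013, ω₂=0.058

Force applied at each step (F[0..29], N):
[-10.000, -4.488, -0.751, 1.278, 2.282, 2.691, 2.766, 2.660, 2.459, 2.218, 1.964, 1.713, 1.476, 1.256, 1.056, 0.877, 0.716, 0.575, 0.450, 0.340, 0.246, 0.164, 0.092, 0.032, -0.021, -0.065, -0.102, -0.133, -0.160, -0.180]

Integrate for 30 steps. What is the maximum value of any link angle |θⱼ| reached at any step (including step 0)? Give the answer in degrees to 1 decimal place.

Answer: 1.7°

Derivation:
apply F[0]=-10.000 → step 1: x=-0.003, v=-0.228, θ₁=-0.026, ω₁=0.258, θ₂=-0.012, ω₂=0.069
apply F[1]=-4.488 → step 2: x=-0.008, v=-0.296, θ₁=-0.020, ω₁=0.328, θ₂=-0.010, ω₂=0.077
apply F[2]=-0.751 → step 3: x=-0.014, v=-0.304, θ₁=-0.013, ω₁=0.331, θ₂=-0.009, ω₂=0.082
apply F[3]=+1.278 → step 4: x=-0.020, v=-0.281, θ₁=-0.007, ω₁=0.302, θ₂=-0.007, ω₂=0.083
apply F[4]=+2.282 → step 5: x=-0.025, v=-0.243, θ₁=-0.001, ω₁=0.257, θ₂=-0.005, ω₂=0.082
apply F[5]=+2.691 → step 6: x=-0.030, v=-0.200, θ₁=0.003, ω₁=0.209, θ₂=-0.004, ω₂=0.078
apply F[6]=+2.766 → step 7: x=-0.033, v=-0.156, θ₁=0.007, ω₁=0.162, θ₂=-0.002, ω₂=0.072
apply F[7]=+2.660 → step 8: x=-0.036, v=-0.115, θ₁=0.010, ω₁=0.120, θ₂=-0.001, ω₂=0.065
apply F[8]=+2.459 → step 9: x=-0.038, v=-0.077, θ₁=0.012, ω₁=0.082, θ₂=0.000, ω₂=0.057
apply F[9]=+2.218 → step 10: x=-0.039, v=-0.044, θ₁=0.013, ω₁=0.051, θ₂=0.001, ω₂=0.048
apply F[10]=+1.964 → step 11: x=-0.040, v=-0.016, θ₁=0.014, ω₁=0.025, θ₂=0.002, ω₂=0.040
apply F[11]=+1.713 → step 12: x=-0.040, v=0.009, θ₁=0.014, ω₁=0.003, θ₂=0.003, ω₂=0.032
apply F[12]=+1.476 → step 13: x=-0.039, v=0.030, θ₁=0.014, ω₁=-0.014, θ₂=0.004, ω₂=0.024
apply F[13]=+1.256 → step 14: x=-0.039, v=0.047, θ₁=0.014, ω₁=-0.027, θ₂=0.004, ω₂=0.017
apply F[14]=+1.056 → step 15: x=-0.038, v=0.061, θ₁=0.013, ω₁=-0.037, θ₂=0.004, ω₂=0.010
apply F[15]=+0.877 → step 16: x=-0.036, v=0.072, θ₁=0.012, ω₁=-0.044, θ₂=0.004, ω₂=0.005
apply F[16]=+0.716 → step 17: x=-0.035, v=0.081, θ₁=0.011, ω₁=-0.050, θ₂=0.004, ω₂=-0.001
apply F[17]=+0.575 → step 18: x=-0.033, v=0.088, θ₁=0.010, ω₁=-0.053, θ₂=0.004, ω₂=-0.005
apply F[18]=+0.450 → step 19: x=-0.031, v=0.093, θ₁=0.009, ω₁=-0.054, θ₂=0.004, ω₂=-0.009
apply F[19]=+0.340 → step 20: x=-0.029, v=0.097, θ₁=0.008, ω₁=-0.055, θ₂=0.004, ω₂=-0.013
apply F[20]=+0.246 → step 21: x=-0.027, v=0.099, θ₁=0.007, ω₁=-0.054, θ₂=0.004, ω₂=-0.015
apply F[21]=+0.164 → step 22: x=-0.025, v=0.100, θ₁=0.006, ω₁=-0.053, θ₂=0.003, ω₂=-0.017
apply F[22]=+0.092 → step 23: x=-0.023, v=0.100, θ₁=0.005, ω₁=-0.051, θ₂=0.003, ω₂=-0.019
apply F[23]=+0.032 → step 24: x=-0.021, v=0.100, θ₁=0.004, ω₁=-0.049, θ₂=0.003, ω₂=-0.020
apply F[24]=-0.021 → step 25: x=-0.019, v=0.099, θ₁=0.003, ω₁=-0.047, θ₂=0.002, ω₂=-0.021
apply F[25]=-0.065 → step 26: x=-0.017, v=0.097, θ₁=0.002, ω₁=-0.044, θ₂=0.002, ω₂=-0.022
apply F[26]=-0.102 → step 27: x=-0.016, v=0.095, θ₁=0.001, ω₁=-0.041, θ₂=0.001, ω₂=-0.022
apply F[27]=-0.133 → step 28: x=-0.014, v=0.092, θ₁=0.001, ω₁=-0.038, θ₂=0.001, ω₂=-0.022
apply F[28]=-0.160 → step 29: x=-0.012, v=0.090, θ₁=-0.000, ω₁=-0.035, θ₂=0.000, ω₂=-0.021
apply F[29]=-0.180 → step 30: x=-0.010, v=0.087, θ₁=-0.001, ω₁=-0.032, θ₂=0.000, ω₂=-0.021
Max |angle| over trajectory = 0.029 rad = 1.7°.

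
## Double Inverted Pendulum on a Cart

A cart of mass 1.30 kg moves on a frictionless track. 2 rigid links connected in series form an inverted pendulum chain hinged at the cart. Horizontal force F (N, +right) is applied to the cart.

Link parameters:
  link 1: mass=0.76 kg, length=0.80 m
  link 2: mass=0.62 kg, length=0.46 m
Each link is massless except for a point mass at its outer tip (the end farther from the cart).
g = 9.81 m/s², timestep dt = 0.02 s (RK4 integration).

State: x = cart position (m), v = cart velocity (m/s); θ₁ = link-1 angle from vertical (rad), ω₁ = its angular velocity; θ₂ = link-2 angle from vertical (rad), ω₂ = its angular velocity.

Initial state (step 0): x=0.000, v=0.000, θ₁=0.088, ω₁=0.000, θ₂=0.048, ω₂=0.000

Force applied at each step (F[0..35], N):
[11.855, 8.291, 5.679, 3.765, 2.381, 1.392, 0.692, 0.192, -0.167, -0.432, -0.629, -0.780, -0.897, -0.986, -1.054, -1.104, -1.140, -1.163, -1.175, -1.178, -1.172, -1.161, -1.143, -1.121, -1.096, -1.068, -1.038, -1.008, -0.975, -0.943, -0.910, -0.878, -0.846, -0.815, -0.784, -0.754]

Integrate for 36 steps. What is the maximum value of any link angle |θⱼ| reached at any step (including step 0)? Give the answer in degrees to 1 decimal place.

apply F[0]=+11.855 → step 1: x=0.002, v=0.163, θ₁=0.086, ω₁=-0.173, θ₂=0.048, ω₂=-0.033
apply F[1]=+8.291 → step 2: x=0.006, v=0.272, θ₁=0.082, ω₁=-0.281, θ₂=0.047, ω₂=-0.062
apply F[2]=+5.679 → step 3: x=0.012, v=0.343, θ₁=0.075, ω₁=-0.343, θ₂=0.045, ω₂=-0.088
apply F[3]=+3.765 → step 4: x=0.019, v=0.386, θ₁=0.068, ω₁=-0.374, θ₂=0.043, ω₂=-0.110
apply F[4]=+2.381 → step 5: x=0.027, v=0.409, θ₁=0.061, ω₁=-0.382, θ₂=0.041, ω₂=-0.127
apply F[5]=+1.392 → step 6: x=0.036, v=0.419, θ₁=0.053, ω₁=-0.377, θ₂=0.038, ω₂=-0.140
apply F[6]=+0.692 → step 7: x=0.044, v=0.419, θ₁=0.046, ω₁=-0.363, θ₂=0.035, ω₂=-0.150
apply F[7]=+0.192 → step 8: x=0.052, v=0.414, θ₁=0.039, ω₁=-0.344, θ₂=0.032, ω₂=-0.157
apply F[8]=-0.167 → step 9: x=0.061, v=0.404, θ₁=0.032, ω₁=-0.322, θ₂=0.029, ω₂=-0.160
apply F[9]=-0.432 → step 10: x=0.068, v=0.391, θ₁=0.026, ω₁=-0.299, θ₂=0.026, ω₂=-0.161
apply F[10]=-0.629 → step 11: x=0.076, v=0.377, θ₁=0.020, ω₁=-0.275, θ₂=0.023, ω₂=-0.160
apply F[11]=-0.780 → step 12: x=0.084, v=0.361, θ₁=0.015, ω₁=-0.252, θ₂=0.019, ω₂=-0.158
apply F[12]=-0.897 → step 13: x=0.091, v=0.345, θ₁=0.010, ω₁=-0.230, θ₂=0.016, ω₂=-0.154
apply F[13]=-0.986 → step 14: x=0.097, v=0.328, θ₁=0.006, ω₁=-0.208, θ₂=0.013, ω₂=-0.148
apply F[14]=-1.054 → step 15: x=0.104, v=0.311, θ₁=0.002, ω₁=-0.188, θ₂=0.010, ω₂=-0.142
apply F[15]=-1.104 → step 16: x=0.110, v=0.294, θ₁=-0.002, ω₁=-0.168, θ₂=0.008, ω₂=-0.135
apply F[16]=-1.140 → step 17: x=0.115, v=0.277, θ₁=-0.005, ω₁=-0.150, θ₂=0.005, ω₂=-0.128
apply F[17]=-1.163 → step 18: x=0.121, v=0.261, θ₁=-0.008, ω₁=-0.133, θ₂=0.002, ω₂=-0.120
apply F[18]=-1.175 → step 19: x=0.126, v=0.245, θ₁=-0.010, ω₁=-0.117, θ₂=0.000, ω₂=-0.112
apply F[19]=-1.178 → step 20: x=0.131, v=0.229, θ₁=-0.012, ω₁=-0.102, θ₂=-0.002, ω₂=-0.104
apply F[20]=-1.172 → step 21: x=0.135, v=0.214, θ₁=-0.014, ω₁=-0.088, θ₂=-0.004, ω₂=-0.095
apply F[21]=-1.161 → step 22: x=0.139, v=0.199, θ₁=-0.016, ω₁=-0.076, θ₂=-0.006, ω₂=-0.087
apply F[22]=-1.143 → step 23: x=0.143, v=0.185, θ₁=-0.017, ω₁=-0.064, θ₂=-0.007, ω₂=-0.080
apply F[23]=-1.121 → step 24: x=0.147, v=0.171, θ₁=-0.019, ω₁=-0.054, θ₂=-0.009, ω₂=-0.072
apply F[24]=-1.096 → step 25: x=0.150, v=0.158, θ₁=-0.020, ω₁=-0.044, θ₂=-0.010, ω₂=-0.065
apply F[25]=-1.068 → step 26: x=0.153, v=0.146, θ₁=-0.020, ω₁=-0.036, θ₂=-0.012, ω₂=-0.058
apply F[26]=-1.038 → step 27: x=0.156, v=0.135, θ₁=-0.021, ω₁=-0.028, θ₂=-0.013, ω₂=-0.051
apply F[27]=-1.008 → step 28: x=0.158, v=0.123, θ₁=-0.022, ω₁=-0.021, θ₂=-0.014, ω₂=-0.045
apply F[28]=-0.975 → step 29: x=0.161, v=0.113, θ₁=-0.022, ω₁=-0.015, θ₂=-0.014, ω₂=-0.039
apply F[29]=-0.943 → step 30: x=0.163, v=0.103, θ₁=-0.022, ω₁=-0.009, θ₂=-0.015, ω₂=-0.033
apply F[30]=-0.910 → step 31: x=0.165, v=0.094, θ₁=-0.022, ω₁=-0.004, θ₂=-0.016, ω₂=-0.028
apply F[31]=-0.878 → step 32: x=0.167, v=0.085, θ₁=-0.022, ω₁=-0.000, θ₂=-0.016, ω₂=-0.023
apply F[32]=-0.846 → step 33: x=0.168, v=0.076, θ₁=-0.022, ω₁=0.004, θ₂=-0.017, ω₂=-0.019
apply F[33]=-0.815 → step 34: x=0.170, v=0.069, θ₁=-0.022, ω₁=0.007, θ₂=-0.017, ω₂=-0.015
apply F[34]=-0.784 → step 35: x=0.171, v=0.061, θ₁=-0.022, ω₁=0.010, θ₂=-0.017, ω₂=-0.011
apply F[35]=-0.754 → step 36: x=0.172, v=0.054, θ₁=-0.022, ω₁=0.013, θ₂=-0.017, ω₂=-0.007
Max |angle| over trajectory = 0.088 rad = 5.0°.

Answer: 5.0°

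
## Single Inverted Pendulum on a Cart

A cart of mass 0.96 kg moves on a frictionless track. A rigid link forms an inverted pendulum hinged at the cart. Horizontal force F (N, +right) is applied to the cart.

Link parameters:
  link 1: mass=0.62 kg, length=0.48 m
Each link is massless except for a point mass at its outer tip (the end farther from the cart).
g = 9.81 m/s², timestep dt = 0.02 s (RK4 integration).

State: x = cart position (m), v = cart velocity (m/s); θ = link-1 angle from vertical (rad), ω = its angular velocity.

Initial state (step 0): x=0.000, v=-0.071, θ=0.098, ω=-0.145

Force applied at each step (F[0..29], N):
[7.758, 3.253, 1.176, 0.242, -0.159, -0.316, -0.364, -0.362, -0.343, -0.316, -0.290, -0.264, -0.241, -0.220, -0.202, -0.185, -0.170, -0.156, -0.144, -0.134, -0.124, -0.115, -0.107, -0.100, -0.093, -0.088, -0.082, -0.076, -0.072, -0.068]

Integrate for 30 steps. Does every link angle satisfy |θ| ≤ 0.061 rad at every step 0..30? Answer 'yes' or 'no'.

Answer: no

Derivation:
apply F[0]=+7.758 → step 1: x=0.000, v=0.078, θ=0.092, ω=-0.414
apply F[1]=+3.253 → step 2: x=0.002, v=0.134, θ=0.083, ω=-0.496
apply F[2]=+1.176 → step 3: x=0.005, v=0.149, θ=0.073, ω=-0.494
apply F[3]=+0.242 → step 4: x=0.008, v=0.145, θ=0.064, ω=-0.459
apply F[4]=-0.159 → step 5: x=0.011, v=0.135, θ=0.055, ω=-0.412
apply F[5]=-0.316 → step 6: x=0.013, v=0.122, θ=0.047, ω=-0.364
apply F[6]=-0.364 → step 7: x=0.016, v=0.109, θ=0.041, ω=-0.319
apply F[7]=-0.362 → step 8: x=0.018, v=0.096, θ=0.035, ω=-0.278
apply F[8]=-0.343 → step 9: x=0.019, v=0.085, θ=0.029, ω=-0.242
apply F[9]=-0.316 → step 10: x=0.021, v=0.075, θ=0.025, ω=-0.210
apply F[10]=-0.290 → step 11: x=0.022, v=0.066, θ=0.021, ω=-0.182
apply F[11]=-0.264 → step 12: x=0.024, v=0.058, θ=0.018, ω=-0.157
apply F[12]=-0.241 → step 13: x=0.025, v=0.051, θ=0.015, ω=-0.136
apply F[13]=-0.220 → step 14: x=0.026, v=0.045, θ=0.012, ω=-0.118
apply F[14]=-0.202 → step 15: x=0.027, v=0.039, θ=0.010, ω=-0.101
apply F[15]=-0.185 → step 16: x=0.027, v=0.034, θ=0.008, ω=-0.087
apply F[16]=-0.170 → step 17: x=0.028, v=0.030, θ=0.006, ω=-0.075
apply F[17]=-0.156 → step 18: x=0.029, v=0.026, θ=0.005, ω=-0.064
apply F[18]=-0.144 → step 19: x=0.029, v=0.022, θ=0.004, ω=-0.055
apply F[19]=-0.134 → step 20: x=0.029, v=0.019, θ=0.003, ω=-0.047
apply F[20]=-0.124 → step 21: x=0.030, v=0.016, θ=0.002, ω=-0.040
apply F[21]=-0.115 → step 22: x=0.030, v=0.014, θ=0.001, ω=-0.034
apply F[22]=-0.107 → step 23: x=0.030, v=0.011, θ=0.001, ω=-0.029
apply F[23]=-0.100 → step 24: x=0.031, v=0.009, θ=0.000, ω=-0.024
apply F[24]=-0.093 → step 25: x=0.031, v=0.007, θ=-0.000, ω=-0.020
apply F[25]=-0.088 → step 26: x=0.031, v=0.005, θ=-0.001, ω=-0.017
apply F[26]=-0.082 → step 27: x=0.031, v=0.004, θ=-0.001, ω=-0.014
apply F[27]=-0.076 → step 28: x=0.031, v=0.002, θ=-0.001, ω=-0.011
apply F[28]=-0.072 → step 29: x=0.031, v=0.001, θ=-0.001, ω=-0.009
apply F[29]=-0.068 → step 30: x=0.031, v=-0.000, θ=-0.002, ω=-0.007
Max |angle| over trajectory = 0.098 rad; bound = 0.061 → exceeded.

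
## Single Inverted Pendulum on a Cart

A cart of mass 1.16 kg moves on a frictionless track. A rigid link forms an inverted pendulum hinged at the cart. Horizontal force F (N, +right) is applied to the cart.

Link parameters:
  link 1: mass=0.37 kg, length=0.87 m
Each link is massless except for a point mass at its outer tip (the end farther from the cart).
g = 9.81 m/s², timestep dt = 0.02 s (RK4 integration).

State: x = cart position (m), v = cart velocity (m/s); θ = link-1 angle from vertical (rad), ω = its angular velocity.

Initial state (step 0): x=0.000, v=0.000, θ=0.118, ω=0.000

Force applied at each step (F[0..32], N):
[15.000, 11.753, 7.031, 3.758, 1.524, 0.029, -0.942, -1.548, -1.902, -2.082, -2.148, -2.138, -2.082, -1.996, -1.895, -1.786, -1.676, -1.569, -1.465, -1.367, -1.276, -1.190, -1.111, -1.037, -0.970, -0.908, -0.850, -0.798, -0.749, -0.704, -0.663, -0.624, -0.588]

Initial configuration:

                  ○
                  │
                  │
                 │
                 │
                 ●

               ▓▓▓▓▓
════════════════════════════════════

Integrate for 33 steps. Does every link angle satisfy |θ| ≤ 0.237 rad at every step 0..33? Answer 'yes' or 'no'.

apply F[0]=+15.000 → step 1: x=0.003, v=0.250, θ=0.115, ω=-0.259
apply F[1]=+11.753 → step 2: x=0.009, v=0.445, θ=0.108, ω=-0.457
apply F[2]=+7.031 → step 3: x=0.020, v=0.560, θ=0.098, ω=-0.565
apply F[3]=+3.758 → step 4: x=0.031, v=0.619, θ=0.086, ω=-0.611
apply F[4]=+1.524 → step 5: x=0.044, v=0.640, θ=0.074, ω=-0.618
apply F[5]=+0.029 → step 6: x=0.057, v=0.637, θ=0.062, ω=-0.598
apply F[6]=-0.942 → step 7: x=0.069, v=0.617, θ=0.050, ω=-0.563
apply F[7]=-1.548 → step 8: x=0.081, v=0.588, θ=0.039, ω=-0.519
apply F[8]=-1.902 → step 9: x=0.093, v=0.553, θ=0.030, ω=-0.472
apply F[9]=-2.082 → step 10: x=0.103, v=0.515, θ=0.021, ω=-0.423
apply F[10]=-2.148 → step 11: x=0.113, v=0.477, θ=0.013, ω=-0.376
apply F[11]=-2.138 → step 12: x=0.122, v=0.440, θ=0.006, ω=-0.331
apply F[12]=-2.082 → step 13: x=0.131, v=0.404, θ=-0.001, ω=-0.289
apply F[13]=-1.996 → step 14: x=0.139, v=0.370, θ=-0.006, ω=-0.250
apply F[14]=-1.895 → step 15: x=0.146, v=0.338, θ=-0.011, ω=-0.215
apply F[15]=-1.786 → step 16: x=0.152, v=0.308, θ=-0.015, ω=-0.183
apply F[16]=-1.676 → step 17: x=0.158, v=0.280, θ=-0.018, ω=-0.155
apply F[17]=-1.569 → step 18: x=0.163, v=0.254, θ=-0.021, ω=-0.130
apply F[18]=-1.465 → step 19: x=0.168, v=0.230, θ=-0.023, ω=-0.107
apply F[19]=-1.367 → step 20: x=0.173, v=0.208, θ=-0.025, ω=-0.087
apply F[20]=-1.276 → step 21: x=0.176, v=0.188, θ=-0.027, ω=-0.070
apply F[21]=-1.190 → step 22: x=0.180, v=0.169, θ=-0.028, ω=-0.055
apply F[22]=-1.111 → step 23: x=0.183, v=0.151, θ=-0.029, ω=-0.041
apply F[23]=-1.037 → step 24: x=0.186, v=0.135, θ=-0.030, ω=-0.029
apply F[24]=-0.970 → step 25: x=0.189, v=0.121, θ=-0.030, ω=-0.019
apply F[25]=-0.908 → step 26: x=0.191, v=0.107, θ=-0.030, ω=-0.010
apply F[26]=-0.850 → step 27: x=0.193, v=0.094, θ=-0.031, ω=-0.002
apply F[27]=-0.798 → step 28: x=0.195, v=0.082, θ=-0.031, ω=0.005
apply F[28]=-0.749 → step 29: x=0.196, v=0.071, θ=-0.030, ω=0.010
apply F[29]=-0.704 → step 30: x=0.198, v=0.061, θ=-0.030, ω=0.015
apply F[30]=-0.663 → step 31: x=0.199, v=0.051, θ=-0.030, ω=0.019
apply F[31]=-0.624 → step 32: x=0.200, v=0.042, θ=-0.029, ω=0.023
apply F[32]=-0.588 → step 33: x=0.200, v=0.034, θ=-0.029, ω=0.026
Max |angle| over trajectory = 0.118 rad; bound = 0.237 → within bound.

Answer: yes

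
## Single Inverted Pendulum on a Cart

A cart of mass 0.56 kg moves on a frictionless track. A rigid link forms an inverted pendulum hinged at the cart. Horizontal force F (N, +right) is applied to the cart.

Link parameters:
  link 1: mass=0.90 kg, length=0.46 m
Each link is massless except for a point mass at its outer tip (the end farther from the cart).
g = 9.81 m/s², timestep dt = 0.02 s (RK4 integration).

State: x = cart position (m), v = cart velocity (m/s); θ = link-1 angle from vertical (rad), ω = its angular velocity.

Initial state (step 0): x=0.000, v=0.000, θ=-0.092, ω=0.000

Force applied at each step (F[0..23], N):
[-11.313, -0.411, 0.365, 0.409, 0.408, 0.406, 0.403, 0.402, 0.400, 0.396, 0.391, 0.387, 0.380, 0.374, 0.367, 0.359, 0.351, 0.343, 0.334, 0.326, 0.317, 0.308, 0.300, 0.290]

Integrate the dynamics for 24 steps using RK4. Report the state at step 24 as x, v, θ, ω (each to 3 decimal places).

Answer: x=-0.081, v=-0.051, θ=0.016, ω=0.000

Derivation:
apply F[0]=-11.313 → step 1: x=-0.004, v=-0.371, θ=-0.084, ω=0.766
apply F[1]=-0.411 → step 2: x=-0.011, v=-0.363, θ=-0.070, ω=0.714
apply F[2]=+0.365 → step 3: x=-0.018, v=-0.331, θ=-0.056, ω=0.618
apply F[3]=+0.409 → step 4: x=-0.024, v=-0.300, θ=-0.045, ω=0.531
apply F[4]=+0.408 → step 5: x=-0.030, v=-0.274, θ=-0.035, ω=0.456
apply F[5]=+0.406 → step 6: x=-0.035, v=-0.250, θ=-0.027, ω=0.390
apply F[6]=+0.403 → step 7: x=-0.040, v=-0.228, θ=-0.019, ω=0.334
apply F[7]=+0.402 → step 8: x=-0.044, v=-0.209, θ=-0.013, ω=0.285
apply F[8]=+0.400 → step 9: x=-0.048, v=-0.191, θ=-0.008, ω=0.242
apply F[9]=+0.396 → step 10: x=-0.052, v=-0.175, θ=-0.003, ω=0.205
apply F[10]=+0.391 → step 11: x=-0.055, v=-0.161, θ=0.000, ω=0.173
apply F[11]=+0.387 → step 12: x=-0.058, v=-0.148, θ=0.004, ω=0.146
apply F[12]=+0.380 → step 13: x=-0.061, v=-0.136, θ=0.006, ω=0.122
apply F[13]=+0.374 → step 14: x=-0.064, v=-0.125, θ=0.008, ω=0.101
apply F[14]=+0.367 → step 15: x=-0.066, v=-0.114, θ=0.010, ω=0.083
apply F[15]=+0.359 → step 16: x=-0.068, v=-0.105, θ=0.012, ω=0.067
apply F[16]=+0.351 → step 17: x=-0.070, v=-0.096, θ=0.013, ω=0.054
apply F[17]=+0.343 → step 18: x=-0.072, v=-0.089, θ=0.014, ω=0.042
apply F[18]=+0.334 → step 19: x=-0.074, v=-0.081, θ=0.015, ω=0.033
apply F[19]=+0.326 → step 20: x=-0.076, v=-0.074, θ=0.015, ω=0.024
apply F[20]=+0.317 → step 21: x=-0.077, v=-0.068, θ=0.016, ω=0.017
apply F[21]=+0.308 → step 22: x=-0.078, v=-0.062, θ=0.016, ω=0.010
apply F[22]=+0.300 → step 23: x=-0.079, v=-0.056, θ=0.016, ω=0.005
apply F[23]=+0.290 → step 24: x=-0.081, v=-0.051, θ=0.016, ω=0.000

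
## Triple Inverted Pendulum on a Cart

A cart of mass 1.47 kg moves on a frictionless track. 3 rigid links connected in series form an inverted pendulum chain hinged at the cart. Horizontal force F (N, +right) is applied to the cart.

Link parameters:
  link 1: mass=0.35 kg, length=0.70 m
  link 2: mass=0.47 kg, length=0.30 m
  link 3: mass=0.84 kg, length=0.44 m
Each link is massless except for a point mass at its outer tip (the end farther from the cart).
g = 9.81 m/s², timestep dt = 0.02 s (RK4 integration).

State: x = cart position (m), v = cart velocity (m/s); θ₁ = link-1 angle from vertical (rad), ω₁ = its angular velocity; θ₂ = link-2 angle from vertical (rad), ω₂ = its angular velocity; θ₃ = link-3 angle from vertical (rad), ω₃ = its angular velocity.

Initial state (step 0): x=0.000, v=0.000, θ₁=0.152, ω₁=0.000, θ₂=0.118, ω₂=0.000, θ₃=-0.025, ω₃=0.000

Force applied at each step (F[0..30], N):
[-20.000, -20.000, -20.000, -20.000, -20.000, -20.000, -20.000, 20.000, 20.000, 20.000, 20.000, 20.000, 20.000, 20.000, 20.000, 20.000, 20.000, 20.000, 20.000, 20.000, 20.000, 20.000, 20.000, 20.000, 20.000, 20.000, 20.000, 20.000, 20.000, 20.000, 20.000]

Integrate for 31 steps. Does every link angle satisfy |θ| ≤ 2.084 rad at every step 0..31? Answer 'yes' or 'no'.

Answer: yes

Derivation:
apply F[0]=-20.000 → step 1: x=-0.003, v=-0.297, θ₁=0.157, ω₁=0.489, θ₂=0.118, ω₂=0.039, θ₃=-0.026, ω₃=-0.128
apply F[1]=-20.000 → step 2: x=-0.012, v=-0.593, θ₁=0.172, ω₁=0.983, θ₂=0.119, ω₂=0.059, θ₃=-0.030, ω₃=-0.250
apply F[2]=-20.000 → step 3: x=-0.027, v=-0.888, θ₁=0.196, ω₁=1.486, θ₂=0.121, ω₂=0.048, θ₃=-0.036, ω₃=-0.356
apply F[3]=-20.000 → step 4: x=-0.047, v=-1.180, θ₁=0.231, ω₁=1.991, θ₂=0.121, ω₂=0.006, θ₃=-0.044, ω₃=-0.438
apply F[4]=-20.000 → step 5: x=-0.074, v=-1.464, θ₁=0.276, ω₁=2.482, θ₂=0.121, ω₂=-0.040, θ₃=-0.053, ω₃=-0.483
apply F[5]=-20.000 → step 6: x=-0.106, v=-1.736, θ₁=0.330, ω₁=2.938, θ₂=0.120, ω₂=-0.042, θ₃=-0.063, ω₃=-0.484
apply F[6]=-20.000 → step 7: x=-0.143, v=-1.994, θ₁=0.393, ω₁=3.335, θ₂=0.120, ω₂=0.060, θ₃=-0.073, ω₃=-0.442
apply F[7]=+20.000 → step 8: x=-0.181, v=-1.762, θ₁=0.459, ω₁=3.280, θ₂=0.118, ω₂=-0.262, θ₃=-0.082, ω₃=-0.543
apply F[8]=+20.000 → step 9: x=-0.214, v=-1.534, θ₁=0.524, ω₁=3.272, θ₂=0.109, ω₂=-0.655, θ₃=-0.094, ω₃=-0.638
apply F[9]=+20.000 → step 10: x=-0.242, v=-1.306, θ₁=0.590, ω₁=3.295, θ₂=0.091, ω₂=-1.097, θ₃=-0.108, ω₃=-0.719
apply F[10]=+20.000 → step 11: x=-0.266, v=-1.076, θ₁=0.656, ω₁=3.333, θ₂=0.065, ω₂=-1.565, θ₃=-0.123, ω₃=-0.782
apply F[11]=+20.000 → step 12: x=-0.285, v=-0.843, θ₁=0.723, ω₁=3.375, θ₂=0.029, ω₂=-2.038, θ₃=-0.139, ω₃=-0.825
apply F[12]=+20.000 → step 13: x=-0.300, v=-0.605, θ₁=0.791, ω₁=3.414, θ₂=-0.017, ω₂=-2.502, θ₃=-0.156, ω₃=-0.849
apply F[13]=+20.000 → step 14: x=-0.309, v=-0.365, θ₁=0.860, ω₁=3.444, θ₂=-0.071, ω₂=-2.950, θ₃=-0.173, ω₃=-0.860
apply F[14]=+20.000 → step 15: x=-0.314, v=-0.121, θ₁=0.929, ω₁=3.463, θ₂=-0.135, ω₂=-3.380, θ₃=-0.190, ω₃=-0.863
apply F[15]=+20.000 → step 16: x=-0.314, v=0.124, θ₁=0.998, ω₁=3.469, θ₂=-0.206, ω₂=-3.796, θ₃=-0.207, ω₃=-0.862
apply F[16]=+20.000 → step 17: x=-0.309, v=0.370, θ₁=1.068, ω₁=3.462, θ₂=-0.286, ω₂=-4.205, θ₃=-0.225, ω₃=-0.865
apply F[17]=+20.000 → step 18: x=-0.299, v=0.614, θ₁=1.137, ω₁=3.439, θ₂=-0.375, ω₂=-4.617, θ₃=-0.242, ω₃=-0.878
apply F[18]=+20.000 → step 19: x=-0.285, v=0.856, θ₁=1.205, ω₁=3.398, θ₂=-0.471, ω₂=-5.044, θ₃=-0.260, ω₃=-0.912
apply F[19]=+20.000 → step 20: x=-0.265, v=1.093, θ₁=1.272, ω₁=3.336, θ₂=-0.576, ω₂=-5.497, θ₃=-0.279, ω₃=-0.979
apply F[20]=+20.000 → step 21: x=-0.241, v=1.320, θ₁=1.338, ω₁=3.246, θ₂=-0.691, ω₂=-5.987, θ₃=-0.299, ω₃=-1.098
apply F[21]=+20.000 → step 22: x=-0.212, v=1.533, θ₁=1.402, ω₁=3.125, θ₂=-0.816, ω₂=-6.517, θ₃=-0.323, ω₃=-1.299
apply F[22]=+20.000 → step 23: x=-0.180, v=1.726, θ₁=1.463, ω₁=2.978, θ₂=-0.952, ω₂=-7.059, θ₃=-0.352, ω₃=-1.625
apply F[23]=+20.000 → step 24: x=-0.144, v=1.889, θ₁=1.521, ω₁=2.833, θ₂=-1.098, ω₂=-7.528, θ₃=-0.389, ω₃=-2.131
apply F[24]=+20.000 → step 25: x=-0.104, v=2.022, θ₁=1.577, ω₁=2.758, θ₂=-1.251, ω₂=-7.749, θ₃=-0.439, ω₃=-2.845
apply F[25]=+20.000 → step 26: x=-0.063, v=2.138, θ₁=1.633, ω₁=2.846, θ₂=-1.405, ω₂=-7.518, θ₃=-0.504, ω₃=-3.705
apply F[26]=+20.000 → step 27: x=-0.019, v=2.267, θ₁=1.692, ω₁=3.138, θ₂=-1.549, ω₂=-6.802, θ₃=-0.587, ω₃=-4.540
apply F[27]=+20.000 → step 28: x=0.028, v=2.437, θ₁=1.759, ω₁=3.578, θ₂=-1.675, ω₂=-5.811, θ₃=-0.684, ω₃=-5.193
apply F[28]=+20.000 → step 29: x=0.079, v=2.653, θ₁=1.836, ω₁=4.080, θ₂=-1.781, ω₂=-4.831, θ₃=-0.793, ω₃=-5.623
apply F[29]=+20.000 → step 30: x=0.135, v=2.908, θ₁=1.922, ω₁=4.592, θ₂=-1.870, ω₂=-4.061, θ₃=-0.908, ω₃=-5.874
apply F[30]=+20.000 → step 31: x=0.195, v=3.195, θ₁=2.019, ω₁=5.103, θ₂=-1.946, ω₂=-3.606, θ₃=-1.027, ω₃=-6.008
Max |angle| over trajectory = 2.019 rad; bound = 2.084 → within bound.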